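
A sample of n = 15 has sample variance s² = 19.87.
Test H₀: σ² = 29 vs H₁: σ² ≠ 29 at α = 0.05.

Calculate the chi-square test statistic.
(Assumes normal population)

df = n - 1 = 14
χ² = (n-1)s²/σ₀² = 14×19.87/29 = 9.5924
Critical values: χ²_{0.975,14} = 5.629, χ²_{0.025,14} = 26.119
Rejection region: χ² < 5.629 or χ² > 26.119
Decision: fail to reject H₀

Answer: χ² = 9.5924, fail to reject H₀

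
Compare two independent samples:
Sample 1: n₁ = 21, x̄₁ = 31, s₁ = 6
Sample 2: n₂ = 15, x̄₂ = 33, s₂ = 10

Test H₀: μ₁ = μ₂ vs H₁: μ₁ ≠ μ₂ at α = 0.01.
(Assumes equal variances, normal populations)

Pooled variance: s²_p = [20×6² + 14×10²]/(34) = 62.3529
s_p = 7.8964
SE = s_p×√(1/n₁ + 1/n₂) = 7.8964×√(1/21 + 1/15) = 2.6695
t = (x̄₁ - x̄₂)/SE = (31 - 33)/2.6695 = -0.7492
df = 34, t-critical = ±2.728
Decision: fail to reject H₀

Answer: t = -0.7492, fail to reject H₀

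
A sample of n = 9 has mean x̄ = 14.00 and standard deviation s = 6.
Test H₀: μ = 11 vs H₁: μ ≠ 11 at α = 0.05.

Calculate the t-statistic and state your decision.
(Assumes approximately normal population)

df = n - 1 = 8
SE = s/√n = 6/√9 = 2.0000
t = (x̄ - μ₀)/SE = (14.00 - 11)/2.0000 = 1.5000
Critical value: t_{0.025,8} = ±2.306
p-value ≈ 0.1720
Decision: fail to reject H₀

Answer: t = 1.5000, fail to reject H₀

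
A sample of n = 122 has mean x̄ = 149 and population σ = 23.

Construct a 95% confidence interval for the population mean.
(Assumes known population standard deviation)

Confidence level: 95%, α = 0.05
z_0.025 = 1.960
SE = σ/√n = 23/√122 = 2.0823
Margin of error = 1.960 × 2.0823 = 4.0813
CI: x̄ ± margin = 149 ± 4.0813
CI: (144.9187, 153.0813)

Answer: (144.9187, 153.0813)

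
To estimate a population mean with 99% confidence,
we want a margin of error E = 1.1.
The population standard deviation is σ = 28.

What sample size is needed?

z_0.005 = 2.576
n = (z×σ/E)² = (2.576×28/1.1)²
n = 4299.5441
Round up: n = 4300

Answer: n = 4300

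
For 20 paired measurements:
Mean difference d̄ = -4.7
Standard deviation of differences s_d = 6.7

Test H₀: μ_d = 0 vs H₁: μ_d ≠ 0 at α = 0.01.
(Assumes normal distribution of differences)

Answer: t = -3.1371, reject H₀

Derivation:
df = n - 1 = 19
SE = s_d/√n = 6.7/√20 = 1.4982
t = d̄/SE = -4.7/1.4982 = -3.1371
Critical value: t_{0.005,19} = ±2.861
p-value ≈ 0.0054
Decision: reject H₀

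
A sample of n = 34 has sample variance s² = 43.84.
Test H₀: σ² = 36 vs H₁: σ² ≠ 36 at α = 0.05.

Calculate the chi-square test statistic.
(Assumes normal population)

df = n - 1 = 33
χ² = (n-1)s²/σ₀² = 33×43.84/36 = 40.1867
Critical values: χ²_{0.975,33} = 19.047, χ²_{0.025,33} = 50.725
Rejection region: χ² < 19.047 or χ² > 50.725
Decision: fail to reject H₀

Answer: χ² = 40.1867, fail to reject H₀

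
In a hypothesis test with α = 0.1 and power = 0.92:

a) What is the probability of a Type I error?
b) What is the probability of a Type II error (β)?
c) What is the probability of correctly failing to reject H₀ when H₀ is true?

Answer: a) 0.1, b) 0.08, c) 0.9

Derivation:
a) Type I error probability = α = 0.1
b) Power = P(reject H₀ | H₁ true) = 1 - β = 0.92, so Type II error probability = β = 1 - Power = 0.08
c) P(fail to reject H₀ | H₀ true) = 1 - α = 0.9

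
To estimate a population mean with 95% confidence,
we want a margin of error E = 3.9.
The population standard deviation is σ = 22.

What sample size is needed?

z_0.025 = 1.960
n = (z×σ/E)² = (1.960×22/3.9)²
n = 122.2442
Round up: n = 123

Answer: n = 123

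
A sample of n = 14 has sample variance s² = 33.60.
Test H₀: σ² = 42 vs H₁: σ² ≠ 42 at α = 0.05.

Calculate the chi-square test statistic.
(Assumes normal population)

Answer: χ² = 10.4000, fail to reject H₀

Derivation:
df = n - 1 = 13
χ² = (n-1)s²/σ₀² = 13×33.60/42 = 10.4000
Critical values: χ²_{0.975,13} = 5.009, χ²_{0.025,13} = 24.736
Rejection region: χ² < 5.009 or χ² > 24.736
Decision: fail to reject H₀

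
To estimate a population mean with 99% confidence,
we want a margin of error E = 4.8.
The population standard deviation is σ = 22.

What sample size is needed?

Answer: n = 140

Derivation:
z_0.005 = 2.576
n = (z×σ/E)² = (2.576×22/4.8)²
n = 139.3974
Round up: n = 140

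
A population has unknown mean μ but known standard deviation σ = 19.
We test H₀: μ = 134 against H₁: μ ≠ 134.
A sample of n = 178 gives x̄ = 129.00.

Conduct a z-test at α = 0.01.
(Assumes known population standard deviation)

Standard error: SE = σ/√n = 19/√178 = 1.4241
z-statistic: z = (x̄ - μ₀)/SE = (129.00 - 134)/1.4241 = -3.5110
Critical value: ±2.576
p-value = 0.0004
Decision: reject H₀

Answer: z = -3.5110, reject H₀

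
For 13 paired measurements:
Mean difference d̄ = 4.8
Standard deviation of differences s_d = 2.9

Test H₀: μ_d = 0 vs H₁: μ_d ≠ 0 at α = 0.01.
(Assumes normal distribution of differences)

Answer: t = 5.9679, reject H₀

Derivation:
df = n - 1 = 12
SE = s_d/√n = 2.9/√13 = 0.8043
t = d̄/SE = 4.8/0.8043 = 5.9679
Critical value: t_{0.005,12} = ±3.055
p-value ≈ 0.0001
Decision: reject H₀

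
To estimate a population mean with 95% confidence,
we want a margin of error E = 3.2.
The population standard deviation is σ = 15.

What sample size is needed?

Answer: n = 85

Derivation:
z_0.025 = 1.960
n = (z×σ/E)² = (1.960×15/3.2)²
n = 84.4102
Round up: n = 85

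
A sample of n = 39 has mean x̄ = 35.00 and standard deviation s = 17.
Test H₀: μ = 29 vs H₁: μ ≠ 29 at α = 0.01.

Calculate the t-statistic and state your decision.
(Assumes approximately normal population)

df = n - 1 = 38
SE = s/√n = 17/√39 = 2.7222
t = (x̄ - μ₀)/SE = (35.00 - 29)/2.7222 = 2.2041
Critical value: t_{0.005,38} = ±2.712
p-value ≈ 0.0336
Decision: fail to reject H₀

Answer: t = 2.2041, fail to reject H₀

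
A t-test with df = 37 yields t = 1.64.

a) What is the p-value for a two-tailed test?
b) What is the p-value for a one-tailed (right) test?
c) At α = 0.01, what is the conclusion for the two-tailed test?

Using t-distribution with df = 37:
a) Two-tailed: p = 2×P(T > 1.64) = 0.1095
b) One-tailed: p = P(T > 1.64) = 0.0547
c) 0.1095 ≥ 0.01, fail to reject H₀

Answer: a) 0.1095, b) 0.0547, c) fail to reject H₀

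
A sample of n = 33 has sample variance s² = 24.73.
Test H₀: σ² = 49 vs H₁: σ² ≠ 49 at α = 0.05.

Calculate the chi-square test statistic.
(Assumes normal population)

df = n - 1 = 32
χ² = (n-1)s²/σ₀² = 32×24.73/49 = 16.1502
Critical values: χ²_{0.975,32} = 18.291, χ²_{0.025,32} = 49.480
Rejection region: χ² < 18.291 or χ² > 49.480
Decision: reject H₀

Answer: χ² = 16.1502, reject H₀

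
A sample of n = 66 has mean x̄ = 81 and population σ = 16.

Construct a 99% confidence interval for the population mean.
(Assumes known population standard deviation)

Confidence level: 99%, α = 0.01
z_0.005 = 2.576
SE = σ/√n = 16/√66 = 1.9695
Margin of error = 2.576 × 1.9695 = 5.0734
CI: x̄ ± margin = 81 ± 5.0734
CI: (75.9266, 86.0734)

Answer: (75.9266, 86.0734)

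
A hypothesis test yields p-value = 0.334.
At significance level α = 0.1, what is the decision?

Answer: fail to reject H₀

Derivation:
Compare p-value to α:
0.334 ≥ 0.1
Decision: fail to reject H₀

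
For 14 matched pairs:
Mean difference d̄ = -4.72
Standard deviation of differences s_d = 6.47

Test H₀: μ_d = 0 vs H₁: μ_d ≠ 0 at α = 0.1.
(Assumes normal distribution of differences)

df = n - 1 = 13
SE = s_d/√n = 6.47/√14 = 1.7292
t = d̄/SE = -4.72/1.7292 = -2.7296
Critical value: t_{0.05,13} = ±1.771
p-value ≈ 0.0172
Decision: reject H₀

Answer: t = -2.7296, reject H₀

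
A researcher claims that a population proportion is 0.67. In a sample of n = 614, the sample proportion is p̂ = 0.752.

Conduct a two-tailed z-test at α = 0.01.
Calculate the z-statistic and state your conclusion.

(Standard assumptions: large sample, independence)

H₀: p = 0.67, H₁: p ≠ 0.67
Standard error: SE = √(p₀(1-p₀)/n) = √(0.67×0.33/614) = 0.018976
z-statistic: z = (p̂ - p₀)/SE = (0.752 - 0.67)/0.018976 = 4.3212
Critical value: z_0.005 = ±2.576
p-value < 0.0001
Decision: reject H₀ at α = 0.01

Answer: z = 4.3212, reject H₀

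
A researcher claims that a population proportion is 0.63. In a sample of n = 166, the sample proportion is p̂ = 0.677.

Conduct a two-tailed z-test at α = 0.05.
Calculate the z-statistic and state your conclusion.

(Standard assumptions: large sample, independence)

H₀: p = 0.63, H₁: p ≠ 0.63
Standard error: SE = √(p₀(1-p₀)/n) = √(0.63×0.37/166) = 0.037473
z-statistic: z = (p̂ - p₀)/SE = (0.677 - 0.63)/0.037473 = 1.2542
Critical value: z_0.025 = ±1.960
p-value = 0.2098
Decision: fail to reject H₀ at α = 0.05

Answer: z = 1.2542, fail to reject H₀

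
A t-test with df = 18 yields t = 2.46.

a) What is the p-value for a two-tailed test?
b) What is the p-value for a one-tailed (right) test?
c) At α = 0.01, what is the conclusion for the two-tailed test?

Using t-distribution with df = 18:
a) Two-tailed: p = 2×P(T > 2.46) = 0.0242
b) One-tailed: p = P(T > 2.46) = 0.0121
c) 0.0242 ≥ 0.01, fail to reject H₀

Answer: a) 0.0242, b) 0.0121, c) fail to reject H₀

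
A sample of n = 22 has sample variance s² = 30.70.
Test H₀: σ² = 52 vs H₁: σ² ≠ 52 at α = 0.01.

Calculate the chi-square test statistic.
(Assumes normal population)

Answer: χ² = 12.3981, fail to reject H₀

Derivation:
df = n - 1 = 21
χ² = (n-1)s²/σ₀² = 21×30.70/52 = 12.3981
Critical values: χ²_{0.995,21} = 8.034, χ²_{0.005,21} = 41.401
Rejection region: χ² < 8.034 or χ² > 41.401
Decision: fail to reject H₀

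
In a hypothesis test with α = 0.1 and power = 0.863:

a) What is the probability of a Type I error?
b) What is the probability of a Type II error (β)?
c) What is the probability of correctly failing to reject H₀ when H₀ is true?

Answer: a) 0.1, b) 0.137, c) 0.9

Derivation:
a) Type I error probability = α = 0.1
b) Power = P(reject H₀ | H₁ true) = 1 - β = 0.863, so Type II error probability = β = 1 - Power = 0.137
c) P(fail to reject H₀ | H₀ true) = 1 - α = 0.9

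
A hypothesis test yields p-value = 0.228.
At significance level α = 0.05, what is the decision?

Answer: fail to reject H₀

Derivation:
Compare p-value to α:
0.228 ≥ 0.05
Decision: fail to reject H₀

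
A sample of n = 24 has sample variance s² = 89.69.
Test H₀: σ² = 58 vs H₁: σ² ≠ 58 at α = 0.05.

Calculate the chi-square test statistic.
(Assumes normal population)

Answer: χ² = 35.5667, fail to reject H₀

Derivation:
df = n - 1 = 23
χ² = (n-1)s²/σ₀² = 23×89.69/58 = 35.5667
Critical values: χ²_{0.975,23} = 11.689, χ²_{0.025,23} = 38.076
Rejection region: χ² < 11.689 or χ² > 38.076
Decision: fail to reject H₀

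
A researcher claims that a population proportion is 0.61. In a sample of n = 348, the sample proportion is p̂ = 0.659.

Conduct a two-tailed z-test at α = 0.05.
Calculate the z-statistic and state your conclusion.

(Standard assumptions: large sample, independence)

Answer: z = 1.8741, fail to reject H₀

Derivation:
H₀: p = 0.61, H₁: p ≠ 0.61
Standard error: SE = √(p₀(1-p₀)/n) = √(0.61×0.39/348) = 0.026146
z-statistic: z = (p̂ - p₀)/SE = (0.659 - 0.61)/0.026146 = 1.8741
Critical value: z_0.025 = ±1.960
p-value = 0.0609
Decision: fail to reject H₀ at α = 0.05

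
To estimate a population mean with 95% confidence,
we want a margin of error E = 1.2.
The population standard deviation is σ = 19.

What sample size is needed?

z_0.025 = 1.960
n = (z×σ/E)² = (1.960×19/1.2)²
n = 963.0678
Round up: n = 964

Answer: n = 964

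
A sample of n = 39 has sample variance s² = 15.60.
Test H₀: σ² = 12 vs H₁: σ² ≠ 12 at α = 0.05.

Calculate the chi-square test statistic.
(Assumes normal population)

Answer: χ² = 49.4000, fail to reject H₀

Derivation:
df = n - 1 = 38
χ² = (n-1)s²/σ₀² = 38×15.60/12 = 49.4000
Critical values: χ²_{0.975,38} = 22.878, χ²_{0.025,38} = 56.896
Rejection region: χ² < 22.878 or χ² > 56.896
Decision: fail to reject H₀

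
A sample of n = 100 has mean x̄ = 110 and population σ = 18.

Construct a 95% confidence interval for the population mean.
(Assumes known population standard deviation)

Answer: (106.4720, 113.5280)

Derivation:
Confidence level: 95%, α = 0.05
z_0.025 = 1.960
SE = σ/√n = 18/√100 = 1.8000
Margin of error = 1.960 × 1.8000 = 3.5280
CI: x̄ ± margin = 110 ± 3.5280
CI: (106.4720, 113.5280)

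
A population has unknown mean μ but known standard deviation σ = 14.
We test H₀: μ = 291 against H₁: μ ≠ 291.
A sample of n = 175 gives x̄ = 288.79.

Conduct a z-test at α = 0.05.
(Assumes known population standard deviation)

Answer: z = -2.0883, reject H₀

Derivation:
Standard error: SE = σ/√n = 14/√175 = 1.0583
z-statistic: z = (x̄ - μ₀)/SE = (288.79 - 291)/1.0583 = -2.0883
Critical value: ±1.960
p-value = 0.0368
Decision: reject H₀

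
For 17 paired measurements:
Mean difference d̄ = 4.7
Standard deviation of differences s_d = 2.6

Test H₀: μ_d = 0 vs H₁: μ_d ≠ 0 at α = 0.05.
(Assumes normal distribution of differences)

Answer: t = 7.4532, reject H₀

Derivation:
df = n - 1 = 16
SE = s_d/√n = 2.6/√17 = 0.6306
t = d̄/SE = 4.7/0.6306 = 7.4532
Critical value: t_{0.025,16} = ±2.120
p-value < 0.0001
Decision: reject H₀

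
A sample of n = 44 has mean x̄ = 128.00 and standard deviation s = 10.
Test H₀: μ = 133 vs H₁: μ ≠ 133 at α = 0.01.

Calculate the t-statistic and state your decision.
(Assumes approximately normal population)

Answer: t = -3.3165, reject H₀

Derivation:
df = n - 1 = 43
SE = s/√n = 10/√44 = 1.5076
t = (x̄ - μ₀)/SE = (128.00 - 133)/1.5076 = -3.3165
Critical value: t_{0.005,43} = ±2.695
p-value ≈ 0.0019
Decision: reject H₀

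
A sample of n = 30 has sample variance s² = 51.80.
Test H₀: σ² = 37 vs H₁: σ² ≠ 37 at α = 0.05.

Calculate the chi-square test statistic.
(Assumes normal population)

df = n - 1 = 29
χ² = (n-1)s²/σ₀² = 29×51.80/37 = 40.6000
Critical values: χ²_{0.975,29} = 16.047, χ²_{0.025,29} = 45.722
Rejection region: χ² < 16.047 or χ² > 45.722
Decision: fail to reject H₀

Answer: χ² = 40.6000, fail to reject H₀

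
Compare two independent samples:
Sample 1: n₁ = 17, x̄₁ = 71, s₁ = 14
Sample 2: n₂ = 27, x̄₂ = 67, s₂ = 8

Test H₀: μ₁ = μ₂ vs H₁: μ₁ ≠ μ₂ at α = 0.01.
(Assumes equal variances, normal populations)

Pooled variance: s²_p = [16×14² + 26×8²]/(42) = 114.2857
s_p = 10.6904
SE = s_p×√(1/n₁ + 1/n₂) = 10.6904×√(1/17 + 1/27) = 3.3099
t = (x̄₁ - x̄₂)/SE = (71 - 67)/3.3099 = 1.2085
df = 42, t-critical = ±2.698
Decision: fail to reject H₀

Answer: t = 1.2085, fail to reject H₀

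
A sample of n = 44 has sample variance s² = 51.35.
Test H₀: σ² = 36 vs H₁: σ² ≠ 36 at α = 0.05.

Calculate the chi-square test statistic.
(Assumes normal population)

Answer: χ² = 61.3347, fail to reject H₀

Derivation:
df = n - 1 = 43
χ² = (n-1)s²/σ₀² = 43×51.35/36 = 61.3347
Critical values: χ²_{0.975,43} = 26.785, χ²_{0.025,43} = 62.990
Rejection region: χ² < 26.785 or χ² > 62.990
Decision: fail to reject H₀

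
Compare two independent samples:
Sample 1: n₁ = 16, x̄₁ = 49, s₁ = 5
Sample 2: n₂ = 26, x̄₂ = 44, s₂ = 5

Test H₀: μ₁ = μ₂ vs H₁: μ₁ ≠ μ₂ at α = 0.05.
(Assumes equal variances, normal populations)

Answer: t = 3.1472, reject H₀

Derivation:
Pooled variance: s²_p = [15×5² + 25×5²]/(40) = 25.0000
s_p = 5.0000
SE = s_p×√(1/n₁ + 1/n₂) = 5.0000×√(1/16 + 1/26) = 1.5887
t = (x̄₁ - x̄₂)/SE = (49 - 44)/1.5887 = 3.1472
df = 40, t-critical = ±2.021
Decision: reject H₀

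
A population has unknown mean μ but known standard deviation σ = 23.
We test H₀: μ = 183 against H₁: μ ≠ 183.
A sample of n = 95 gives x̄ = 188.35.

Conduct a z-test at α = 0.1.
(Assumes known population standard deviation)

Standard error: SE = σ/√n = 23/√95 = 2.3598
z-statistic: z = (x̄ - μ₀)/SE = (188.35 - 183)/2.3598 = 2.2671
Critical value: ±1.645
p-value = 0.0234
Decision: reject H₀

Answer: z = 2.2671, reject H₀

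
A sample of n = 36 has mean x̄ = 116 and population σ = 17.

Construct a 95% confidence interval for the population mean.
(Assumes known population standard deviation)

Confidence level: 95%, α = 0.05
z_0.025 = 1.960
SE = σ/√n = 17/√36 = 2.8333
Margin of error = 1.960 × 2.8333 = 5.5533
CI: x̄ ± margin = 116 ± 5.5533
CI: (110.4467, 121.5533)

Answer: (110.4467, 121.5533)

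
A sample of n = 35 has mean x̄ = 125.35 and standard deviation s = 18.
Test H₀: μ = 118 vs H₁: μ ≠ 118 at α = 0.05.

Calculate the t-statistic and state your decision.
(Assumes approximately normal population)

Answer: t = 2.4157, reject H₀

Derivation:
df = n - 1 = 34
SE = s/√n = 18/√35 = 3.0426
t = (x̄ - μ₀)/SE = (125.35 - 118)/3.0426 = 2.4157
Critical value: t_{0.025,34} = ±2.032
p-value ≈ 0.0212
Decision: reject H₀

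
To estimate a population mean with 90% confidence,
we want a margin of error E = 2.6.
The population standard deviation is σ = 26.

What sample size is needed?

z_0.05 = 1.645
n = (z×σ/E)² = (1.645×26/2.6)²
n = 270.6025
Round up: n = 271

Answer: n = 271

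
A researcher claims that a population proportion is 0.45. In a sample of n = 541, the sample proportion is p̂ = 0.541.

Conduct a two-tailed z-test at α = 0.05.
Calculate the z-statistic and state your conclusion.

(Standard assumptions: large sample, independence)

H₀: p = 0.45, H₁: p ≠ 0.45
Standard error: SE = √(p₀(1-p₀)/n) = √(0.45×0.55/541) = 0.021389
z-statistic: z = (p̂ - p₀)/SE = (0.541 - 0.45)/0.021389 = 4.2545
Critical value: z_0.025 = ±1.960
p-value < 0.0001
Decision: reject H₀ at α = 0.05

Answer: z = 4.2545, reject H₀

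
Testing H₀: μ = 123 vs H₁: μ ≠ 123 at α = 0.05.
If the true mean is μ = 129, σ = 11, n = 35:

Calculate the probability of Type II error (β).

Answer: β ≈ 0.1026

Derivation:
SE = σ/√n = 11/√35 = 1.8593
Critical values: μ₀ ± z_0.025×SE = 123 ± 1.960×1.8593
Acceptance region: (119.3558, 126.6442)
Under H₁ (μ = 129): z_high = (126.6442 - 129)/1.8593 = -1.2670, z_low = (119.3558 - 129)/1.8593 = -5.1870
β = P(not reject | H₁) = Φ(-1.2670) - Φ(-5.1870) ≈ 0.1026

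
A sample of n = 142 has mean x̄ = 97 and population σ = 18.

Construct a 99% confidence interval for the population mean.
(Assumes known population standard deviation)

Confidence level: 99%, α = 0.01
z_0.005 = 2.576
SE = σ/√n = 18/√142 = 1.5105
Margin of error = 2.576 × 1.5105 = 3.8910
CI: x̄ ± margin = 97 ± 3.8910
CI: (93.1090, 100.8910)

Answer: (93.1090, 100.8910)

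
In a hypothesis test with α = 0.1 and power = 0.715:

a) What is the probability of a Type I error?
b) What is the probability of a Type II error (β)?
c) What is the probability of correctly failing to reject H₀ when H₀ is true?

Answer: a) 0.1, b) 0.285, c) 0.9

Derivation:
a) Type I error probability = α = 0.1
b) Power = P(reject H₀ | H₁ true) = 1 - β = 0.715, so Type II error probability = β = 1 - Power = 0.285
c) P(fail to reject H₀ | H₀ true) = 1 - α = 0.9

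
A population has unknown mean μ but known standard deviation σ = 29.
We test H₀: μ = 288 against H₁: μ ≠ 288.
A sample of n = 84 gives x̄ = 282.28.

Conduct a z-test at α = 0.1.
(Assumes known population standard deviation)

Standard error: SE = σ/√n = 29/√84 = 3.1642
z-statistic: z = (x̄ - μ₀)/SE = (282.28 - 288)/3.1642 = -1.8077
Critical value: ±1.645
p-value = 0.0707
Decision: reject H₀

Answer: z = -1.8077, reject H₀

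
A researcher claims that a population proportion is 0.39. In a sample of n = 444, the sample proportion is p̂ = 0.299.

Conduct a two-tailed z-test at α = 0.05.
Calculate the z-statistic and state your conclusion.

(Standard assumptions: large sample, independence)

H₀: p = 0.39, H₁: p ≠ 0.39
Standard error: SE = √(p₀(1-p₀)/n) = √(0.39×0.61/444) = 0.023148
z-statistic: z = (p̂ - p₀)/SE = (0.299 - 0.39)/0.023148 = -3.9312
Critical value: z_0.025 = ±1.960
p-value = 0.0001
Decision: reject H₀ at α = 0.05

Answer: z = -3.9312, reject H₀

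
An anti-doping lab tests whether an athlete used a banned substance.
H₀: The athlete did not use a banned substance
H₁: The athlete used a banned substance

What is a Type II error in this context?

A Type I error (probability α) occurs when we reject a true H₀.
A Type II error (probability β) occurs when we fail to reject a false H₀.

Answer: Failing to detect doping in an athlete who used a banned substance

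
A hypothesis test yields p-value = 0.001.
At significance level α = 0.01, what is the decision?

Answer: reject H₀

Derivation:
Compare p-value to α:
0.001 < 0.01
Decision: reject H₀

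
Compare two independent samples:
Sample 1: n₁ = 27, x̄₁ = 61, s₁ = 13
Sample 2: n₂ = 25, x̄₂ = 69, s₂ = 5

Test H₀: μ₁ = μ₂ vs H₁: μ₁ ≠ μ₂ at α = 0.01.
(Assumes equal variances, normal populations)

Answer: t = -2.8840, reject H₀

Derivation:
Pooled variance: s²_p = [26×13² + 24×5²]/(50) = 99.8800
s_p = 9.9940
SE = s_p×√(1/n₁ + 1/n₂) = 9.9940×√(1/27 + 1/25) = 2.7739
t = (x̄₁ - x̄₂)/SE = (61 - 69)/2.7739 = -2.8840
df = 50, t-critical = ±2.678
Decision: reject H₀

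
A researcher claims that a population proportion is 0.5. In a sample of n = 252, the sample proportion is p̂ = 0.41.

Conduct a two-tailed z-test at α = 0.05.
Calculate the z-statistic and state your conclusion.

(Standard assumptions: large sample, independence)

H₀: p = 0.5, H₁: p ≠ 0.5
Standard error: SE = √(p₀(1-p₀)/n) = √(0.5×0.5/252) = 0.031497
z-statistic: z = (p̂ - p₀)/SE = (0.41 - 0.5)/0.031497 = -2.8574
Critical value: z_0.025 = ±1.960
p-value = 0.0043
Decision: reject H₀ at α = 0.05

Answer: z = -2.8574, reject H₀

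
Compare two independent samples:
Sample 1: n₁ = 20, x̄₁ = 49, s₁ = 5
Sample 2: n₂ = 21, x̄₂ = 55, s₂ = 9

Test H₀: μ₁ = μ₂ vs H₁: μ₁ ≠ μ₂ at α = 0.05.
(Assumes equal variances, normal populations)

Pooled variance: s²_p = [19×5² + 20×9²]/(39) = 53.7179
s_p = 7.3292
SE = s_p×√(1/n₁ + 1/n₂) = 7.3292×√(1/20 + 1/21) = 2.2899
t = (x̄₁ - x̄₂)/SE = (49 - 55)/2.2899 = -2.6202
df = 39, t-critical = ±2.023
Decision: reject H₀

Answer: t = -2.6202, reject H₀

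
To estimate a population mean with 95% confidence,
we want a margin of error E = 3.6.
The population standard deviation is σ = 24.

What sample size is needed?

Answer: n = 171

Derivation:
z_0.025 = 1.960
n = (z×σ/E)² = (1.960×24/3.6)²
n = 170.7378
Round up: n = 171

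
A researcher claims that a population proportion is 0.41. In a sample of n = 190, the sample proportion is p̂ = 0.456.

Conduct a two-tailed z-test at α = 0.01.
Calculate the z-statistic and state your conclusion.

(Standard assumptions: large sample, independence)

H₀: p = 0.41, H₁: p ≠ 0.41
Standard error: SE = √(p₀(1-p₀)/n) = √(0.41×0.59/190) = 0.035681
z-statistic: z = (p̂ - p₀)/SE = (0.456 - 0.41)/0.035681 = 1.2892
Critical value: z_0.005 = ±2.576
p-value = 0.1973
Decision: fail to reject H₀ at α = 0.01

Answer: z = 1.2892, fail to reject H₀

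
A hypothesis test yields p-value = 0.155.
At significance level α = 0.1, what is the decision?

Compare p-value to α:
0.155 ≥ 0.1
Decision: fail to reject H₀

Answer: fail to reject H₀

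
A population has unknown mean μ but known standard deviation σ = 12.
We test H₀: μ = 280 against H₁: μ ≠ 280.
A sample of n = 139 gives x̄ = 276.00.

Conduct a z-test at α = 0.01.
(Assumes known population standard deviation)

Standard error: SE = σ/√n = 12/√139 = 1.0178
z-statistic: z = (x̄ - μ₀)/SE = (276.00 - 280)/1.0178 = -3.9300
Critical value: ±2.576
p-value = 0.0001
Decision: reject H₀

Answer: z = -3.9300, reject H₀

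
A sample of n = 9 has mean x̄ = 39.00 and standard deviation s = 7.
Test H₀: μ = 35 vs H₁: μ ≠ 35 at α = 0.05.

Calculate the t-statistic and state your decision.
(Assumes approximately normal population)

df = n - 1 = 8
SE = s/√n = 7/√9 = 2.3333
t = (x̄ - μ₀)/SE = (39.00 - 35)/2.3333 = 1.7143
Critical value: t_{0.025,8} = ±2.306
p-value ≈ 0.1248
Decision: fail to reject H₀

Answer: t = 1.7143, fail to reject H₀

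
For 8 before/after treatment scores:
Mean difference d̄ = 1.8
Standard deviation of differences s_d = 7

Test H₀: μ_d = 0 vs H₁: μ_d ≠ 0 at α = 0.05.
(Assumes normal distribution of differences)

df = n - 1 = 7
SE = s_d/√n = 7/√8 = 2.4749
t = d̄/SE = 1.8/2.4749 = 0.7273
Critical value: t_{0.025,7} = ±2.365
p-value ≈ 0.4906
Decision: fail to reject H₀

Answer: t = 0.7273, fail to reject H₀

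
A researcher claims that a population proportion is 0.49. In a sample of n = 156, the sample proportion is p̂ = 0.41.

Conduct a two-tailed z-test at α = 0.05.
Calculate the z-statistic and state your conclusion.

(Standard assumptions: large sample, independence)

H₀: p = 0.49, H₁: p ≠ 0.49
Standard error: SE = √(p₀(1-p₀)/n) = √(0.49×0.51/156) = 0.040024
z-statistic: z = (p̂ - p₀)/SE = (0.41 - 0.49)/0.040024 = -1.9988
Critical value: z_0.025 = ±1.960
p-value = 0.0456
Decision: reject H₀ at α = 0.05

Answer: z = -1.9988, reject H₀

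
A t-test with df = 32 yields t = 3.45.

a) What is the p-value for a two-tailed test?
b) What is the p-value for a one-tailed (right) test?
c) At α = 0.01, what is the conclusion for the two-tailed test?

Using t-distribution with df = 32:
a) Two-tailed: p = 2×P(T > 3.45) = 0.0016
b) One-tailed: p = P(T > 3.45) = 0.0008
c) 0.0016 < 0.01, reject H₀

Answer: a) 0.0016, b) 0.0008, c) reject H₀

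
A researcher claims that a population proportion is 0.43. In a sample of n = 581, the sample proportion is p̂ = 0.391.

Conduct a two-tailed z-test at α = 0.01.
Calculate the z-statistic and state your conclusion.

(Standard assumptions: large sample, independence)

H₀: p = 0.43, H₁: p ≠ 0.43
Standard error: SE = √(p₀(1-p₀)/n) = √(0.43×0.57/581) = 0.020539
z-statistic: z = (p̂ - p₀)/SE = (0.391 - 0.43)/0.020539 = -1.8988
Critical value: z_0.005 = ±2.576
p-value = 0.0576
Decision: fail to reject H₀ at α = 0.01

Answer: z = -1.8988, fail to reject H₀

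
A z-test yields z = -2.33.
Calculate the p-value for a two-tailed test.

Answer: p-value ≈ 0.0198

Derivation:
For z = -2.33:
p = 2×P(Z > |-2.33|) = 2×(1 - Φ(2.33)) = 0.0198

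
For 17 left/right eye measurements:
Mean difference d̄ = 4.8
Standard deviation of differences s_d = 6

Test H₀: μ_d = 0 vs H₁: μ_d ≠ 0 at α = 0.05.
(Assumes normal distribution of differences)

Answer: t = 3.2985, reject H₀

Derivation:
df = n - 1 = 16
SE = s_d/√n = 6/√17 = 1.4552
t = d̄/SE = 4.8/1.4552 = 3.2985
Critical value: t_{0.025,16} = ±2.120
p-value ≈ 0.0045
Decision: reject H₀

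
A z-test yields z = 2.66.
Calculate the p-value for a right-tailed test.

For z = 2.66:
p = P(Z > 2.66) = 1 - Φ(2.66) = 0.0039

Answer: p-value ≈ 0.0039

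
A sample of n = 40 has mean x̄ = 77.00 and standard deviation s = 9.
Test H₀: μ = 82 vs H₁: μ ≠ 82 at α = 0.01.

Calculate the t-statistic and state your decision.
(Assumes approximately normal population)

df = n - 1 = 39
SE = s/√n = 9/√40 = 1.4230
t = (x̄ - μ₀)/SE = (77.00 - 82)/1.4230 = -3.5137
Critical value: t_{0.005,39} = ±2.708
p-value ≈ 0.0011
Decision: reject H₀

Answer: t = -3.5137, reject H₀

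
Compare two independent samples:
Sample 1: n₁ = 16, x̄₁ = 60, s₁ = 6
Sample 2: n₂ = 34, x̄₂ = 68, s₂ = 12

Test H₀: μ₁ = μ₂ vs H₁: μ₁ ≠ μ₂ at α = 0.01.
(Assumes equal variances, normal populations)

Answer: t = -2.5131, fail to reject H₀

Derivation:
Pooled variance: s²_p = [15×6² + 33×12²]/(48) = 110.2500
s_p = 10.5000
SE = s_p×√(1/n₁ + 1/n₂) = 10.5000×√(1/16 + 1/34) = 3.1833
t = (x̄₁ - x̄₂)/SE = (60 - 68)/3.1833 = -2.5131
df = 48, t-critical = ±2.682
Decision: fail to reject H₀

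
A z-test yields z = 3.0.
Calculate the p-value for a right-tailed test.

Answer: p-value ≈ 0.0013

Derivation:
For z = 3.0:
p = P(Z > 3.0) = 1 - Φ(3.0) = 0.0013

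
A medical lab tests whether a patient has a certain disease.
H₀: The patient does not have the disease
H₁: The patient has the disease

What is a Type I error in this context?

A Type I error (probability α) occurs when we reject a true H₀.
A Type II error (probability β) occurs when we fail to reject a false H₀.

Answer: Diagnosing a healthy patient as having the disease (false positive)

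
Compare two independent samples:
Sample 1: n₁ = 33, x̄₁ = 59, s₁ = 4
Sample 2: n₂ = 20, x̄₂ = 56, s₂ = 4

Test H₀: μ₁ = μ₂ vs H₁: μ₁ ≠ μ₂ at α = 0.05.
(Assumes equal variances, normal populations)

Answer: t = 2.6467, reject H₀

Derivation:
Pooled variance: s²_p = [32×4² + 19×4²]/(51) = 16.0000
s_p = 4.0000
SE = s_p×√(1/n₁ + 1/n₂) = 4.0000×√(1/33 + 1/20) = 1.1335
t = (x̄₁ - x̄₂)/SE = (59 - 56)/1.1335 = 2.6467
df = 51, t-critical = ±2.008
Decision: reject H₀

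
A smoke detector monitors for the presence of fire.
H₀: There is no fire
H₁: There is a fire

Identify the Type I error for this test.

Answer: The alarm sounds when there is no fire (false alarm)

Derivation:
A Type I error (probability α) occurs when we reject a true H₀.
A Type II error (probability β) occurs when we fail to reject a false H₀.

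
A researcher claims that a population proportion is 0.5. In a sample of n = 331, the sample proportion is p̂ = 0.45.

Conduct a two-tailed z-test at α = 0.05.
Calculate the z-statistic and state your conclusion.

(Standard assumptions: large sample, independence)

Answer: z = -1.8194, fail to reject H₀

Derivation:
H₀: p = 0.5, H₁: p ≠ 0.5
Standard error: SE = √(p₀(1-p₀)/n) = √(0.5×0.5/331) = 0.027482
z-statistic: z = (p̂ - p₀)/SE = (0.45 - 0.5)/0.027482 = -1.8194
Critical value: z_0.025 = ±1.960
p-value = 0.0689
Decision: fail to reject H₀ at α = 0.05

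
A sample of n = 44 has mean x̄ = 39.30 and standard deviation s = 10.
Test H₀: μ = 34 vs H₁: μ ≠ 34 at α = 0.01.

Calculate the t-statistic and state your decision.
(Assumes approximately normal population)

df = n - 1 = 43
SE = s/√n = 10/√44 = 1.5076
t = (x̄ - μ₀)/SE = (39.30 - 34)/1.5076 = 3.5155
Critical value: t_{0.005,43} = ±2.695
p-value ≈ 0.0010
Decision: reject H₀

Answer: t = 3.5155, reject H₀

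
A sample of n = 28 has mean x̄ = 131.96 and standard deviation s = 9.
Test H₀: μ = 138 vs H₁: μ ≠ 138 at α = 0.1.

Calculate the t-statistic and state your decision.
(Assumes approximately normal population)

df = n - 1 = 27
SE = s/√n = 9/√28 = 1.7008
t = (x̄ - μ₀)/SE = (131.96 - 138)/1.7008 = -3.5513
Critical value: t_{0.05,27} = ±1.703
p-value ≈ 0.0014
Decision: reject H₀

Answer: t = -3.5513, reject H₀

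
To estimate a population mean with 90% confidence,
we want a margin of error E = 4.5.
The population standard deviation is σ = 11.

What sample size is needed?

z_0.05 = 1.645
n = (z×σ/E)² = (1.645×11/4.5)²
n = 16.1693
Round up: n = 17

Answer: n = 17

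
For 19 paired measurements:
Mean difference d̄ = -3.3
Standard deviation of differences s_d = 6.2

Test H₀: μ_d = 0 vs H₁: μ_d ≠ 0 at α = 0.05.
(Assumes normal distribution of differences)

Answer: t = -2.3200, reject H₀

Derivation:
df = n - 1 = 18
SE = s_d/√n = 6.2/√19 = 1.4224
t = d̄/SE = -3.3/1.4224 = -2.3200
Critical value: t_{0.025,18} = ±2.101
p-value ≈ 0.0323
Decision: reject H₀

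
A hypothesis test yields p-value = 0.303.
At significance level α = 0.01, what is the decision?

Answer: fail to reject H₀

Derivation:
Compare p-value to α:
0.303 ≥ 0.01
Decision: fail to reject H₀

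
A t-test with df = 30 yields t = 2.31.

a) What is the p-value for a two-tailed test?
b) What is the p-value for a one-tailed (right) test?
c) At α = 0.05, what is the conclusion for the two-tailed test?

Using t-distribution with df = 30:
a) Two-tailed: p = 2×P(T > 2.31) = 0.0279
b) One-tailed: p = P(T > 2.31) = 0.0140
c) 0.0279 < 0.05, reject H₀

Answer: a) 0.0279, b) 0.0140, c) reject H₀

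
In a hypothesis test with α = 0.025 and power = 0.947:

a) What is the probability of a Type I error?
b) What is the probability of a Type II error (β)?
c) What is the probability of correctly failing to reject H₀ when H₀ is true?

Answer: a) 0.025, b) 0.053, c) 0.975

Derivation:
a) Type I error probability = α = 0.025
b) Power = P(reject H₀ | H₁ true) = 1 - β = 0.947, so Type II error probability = β = 1 - Power = 0.053
c) P(fail to reject H₀ | H₀ true) = 1 - α = 0.975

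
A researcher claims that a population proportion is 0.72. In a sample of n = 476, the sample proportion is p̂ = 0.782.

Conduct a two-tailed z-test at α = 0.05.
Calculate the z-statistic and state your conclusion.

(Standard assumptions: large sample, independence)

H₀: p = 0.72, H₁: p ≠ 0.72
Standard error: SE = √(p₀(1-p₀)/n) = √(0.72×0.28/476) = 0.020580
z-statistic: z = (p̂ - p₀)/SE = (0.782 - 0.72)/0.020580 = 3.0126
Critical value: z_0.025 = ±1.960
p-value = 0.0026
Decision: reject H₀ at α = 0.05

Answer: z = 3.0126, reject H₀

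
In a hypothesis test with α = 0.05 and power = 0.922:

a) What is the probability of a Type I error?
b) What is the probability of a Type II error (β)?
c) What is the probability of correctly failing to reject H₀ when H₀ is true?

Answer: a) 0.05, b) 0.078, c) 0.95

Derivation:
a) Type I error probability = α = 0.05
b) Power = P(reject H₀ | H₁ true) = 1 - β = 0.922, so Type II error probability = β = 1 - Power = 0.078
c) P(fail to reject H₀ | H₀ true) = 1 - α = 0.95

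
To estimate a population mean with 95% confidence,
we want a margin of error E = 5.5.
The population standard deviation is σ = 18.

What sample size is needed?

z_0.025 = 1.960
n = (z×σ/E)² = (1.960×18/5.5)²
n = 41.1464
Round up: n = 42

Answer: n = 42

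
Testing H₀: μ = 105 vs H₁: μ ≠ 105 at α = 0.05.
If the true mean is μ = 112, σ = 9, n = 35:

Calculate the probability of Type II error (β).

SE = σ/√n = 9/√35 = 1.5213
Critical values: μ₀ ± z_0.025×SE = 105 ± 1.960×1.5213
Acceptance region: (102.0183, 107.9817)
Under H₁ (μ = 112): z_high = (107.9817 - 112)/1.5213 = -2.6414, z_low = (102.0183 - 112)/1.5213 = -6.5613
β = P(not reject | H₁) = Φ(-2.6414) - Φ(-6.5613) ≈ 0.0041

Answer: β ≈ 0.0041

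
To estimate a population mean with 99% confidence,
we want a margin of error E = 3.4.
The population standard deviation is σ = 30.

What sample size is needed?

Answer: n = 517

Derivation:
z_0.005 = 2.576
n = (z×σ/E)² = (2.576×30/3.4)²
n = 516.6262
Round up: n = 517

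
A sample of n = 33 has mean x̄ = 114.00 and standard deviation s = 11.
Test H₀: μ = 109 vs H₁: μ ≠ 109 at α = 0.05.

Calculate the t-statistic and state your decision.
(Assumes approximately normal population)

df = n - 1 = 32
SE = s/√n = 11/√33 = 1.9149
t = (x̄ - μ₀)/SE = (114.00 - 109)/1.9149 = 2.6111
Critical value: t_{0.025,32} = ±2.037
p-value ≈ 0.0136
Decision: reject H₀

Answer: t = 2.6111, reject H₀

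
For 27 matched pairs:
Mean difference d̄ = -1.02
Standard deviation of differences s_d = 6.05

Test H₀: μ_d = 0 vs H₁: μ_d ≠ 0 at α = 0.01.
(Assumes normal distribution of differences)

df = n - 1 = 26
SE = s_d/√n = 6.05/√27 = 1.1643
t = d̄/SE = -1.02/1.1643 = -0.8761
Critical value: t_{0.005,26} = ±2.779
p-value ≈ 0.3890
Decision: fail to reject H₀

Answer: t = -0.8761, fail to reject H₀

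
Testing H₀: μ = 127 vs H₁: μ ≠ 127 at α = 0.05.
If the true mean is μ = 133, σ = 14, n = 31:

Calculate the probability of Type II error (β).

Answer: β ≈ 0.3350

Derivation:
SE = σ/√n = 14/√31 = 2.5145
Critical values: μ₀ ± z_0.025×SE = 127 ± 1.960×2.5145
Acceptance region: (122.0716, 131.9284)
Under H₁ (μ = 133): z_high = (131.9284 - 133)/2.5145 = -0.4262, z_low = (122.0716 - 133)/2.5145 = -4.3462
β = P(not reject | H₁) = Φ(-0.4262) - Φ(-4.3462) ≈ 0.3350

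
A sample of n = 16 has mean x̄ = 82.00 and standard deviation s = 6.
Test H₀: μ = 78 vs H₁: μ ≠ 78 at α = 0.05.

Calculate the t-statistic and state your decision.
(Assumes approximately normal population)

df = n - 1 = 15
SE = s/√n = 6/√16 = 1.5000
t = (x̄ - μ₀)/SE = (82.00 - 78)/1.5000 = 2.6667
Critical value: t_{0.025,15} = ±2.131
p-value ≈ 0.0176
Decision: reject H₀

Answer: t = 2.6667, reject H₀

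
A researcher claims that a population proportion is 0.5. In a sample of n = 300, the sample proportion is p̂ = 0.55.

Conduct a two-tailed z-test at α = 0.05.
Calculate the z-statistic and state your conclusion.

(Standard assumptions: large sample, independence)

Answer: z = 1.7320, fail to reject H₀

Derivation:
H₀: p = 0.5, H₁: p ≠ 0.5
Standard error: SE = √(p₀(1-p₀)/n) = √(0.5×0.5/300) = 0.028868
z-statistic: z = (p̂ - p₀)/SE = (0.55 - 0.5)/0.028868 = 1.7320
Critical value: z_0.025 = ±1.960
p-value = 0.0833
Decision: fail to reject H₀ at α = 0.05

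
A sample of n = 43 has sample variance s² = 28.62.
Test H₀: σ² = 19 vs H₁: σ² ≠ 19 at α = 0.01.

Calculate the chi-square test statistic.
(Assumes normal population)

df = n - 1 = 42
χ² = (n-1)s²/σ₀² = 42×28.62/19 = 63.2653
Critical values: χ²_{0.995,42} = 22.138, χ²_{0.005,42} = 69.336
Rejection region: χ² < 22.138 or χ² > 69.336
Decision: fail to reject H₀

Answer: χ² = 63.2653, fail to reject H₀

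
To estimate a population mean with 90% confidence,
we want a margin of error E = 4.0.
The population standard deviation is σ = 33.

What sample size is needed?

Answer: n = 185

Derivation:
z_0.05 = 1.645
n = (z×σ/E)² = (1.645×33/4.0)²
n = 184.1788
Round up: n = 185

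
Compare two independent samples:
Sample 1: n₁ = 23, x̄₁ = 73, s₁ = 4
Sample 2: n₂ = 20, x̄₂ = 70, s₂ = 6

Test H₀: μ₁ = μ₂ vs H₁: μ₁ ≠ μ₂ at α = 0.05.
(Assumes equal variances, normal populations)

Answer: t = 1.9520, fail to reject H₀

Derivation:
Pooled variance: s²_p = [22×4² + 19×6²]/(41) = 25.2683
s_p = 5.0268
SE = s_p×√(1/n₁ + 1/n₂) = 5.0268×√(1/23 + 1/20) = 1.5369
t = (x̄₁ - x̄₂)/SE = (73 - 70)/1.5369 = 1.9520
df = 41, t-critical = ±2.020
Decision: fail to reject H₀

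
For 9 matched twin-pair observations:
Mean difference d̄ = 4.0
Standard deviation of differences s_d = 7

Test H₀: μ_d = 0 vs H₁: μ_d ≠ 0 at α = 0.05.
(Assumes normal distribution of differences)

Answer: t = 1.7143, fail to reject H₀

Derivation:
df = n - 1 = 8
SE = s_d/√n = 7/√9 = 2.3333
t = d̄/SE = 4.0/2.3333 = 1.7143
Critical value: t_{0.025,8} = ±2.306
p-value ≈ 0.1248
Decision: fail to reject H₀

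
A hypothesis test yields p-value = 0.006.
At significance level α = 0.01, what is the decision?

Answer: reject H₀

Derivation:
Compare p-value to α:
0.006 < 0.01
Decision: reject H₀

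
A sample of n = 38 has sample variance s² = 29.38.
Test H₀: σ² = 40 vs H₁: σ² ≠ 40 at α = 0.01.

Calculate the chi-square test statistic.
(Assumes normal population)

Answer: χ² = 27.1765, fail to reject H₀

Derivation:
df = n - 1 = 37
χ² = (n-1)s²/σ₀² = 37×29.38/40 = 27.1765
Critical values: χ²_{0.995,37} = 18.586, χ²_{0.005,37} = 62.883
Rejection region: χ² < 18.586 or χ² > 62.883
Decision: fail to reject H₀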